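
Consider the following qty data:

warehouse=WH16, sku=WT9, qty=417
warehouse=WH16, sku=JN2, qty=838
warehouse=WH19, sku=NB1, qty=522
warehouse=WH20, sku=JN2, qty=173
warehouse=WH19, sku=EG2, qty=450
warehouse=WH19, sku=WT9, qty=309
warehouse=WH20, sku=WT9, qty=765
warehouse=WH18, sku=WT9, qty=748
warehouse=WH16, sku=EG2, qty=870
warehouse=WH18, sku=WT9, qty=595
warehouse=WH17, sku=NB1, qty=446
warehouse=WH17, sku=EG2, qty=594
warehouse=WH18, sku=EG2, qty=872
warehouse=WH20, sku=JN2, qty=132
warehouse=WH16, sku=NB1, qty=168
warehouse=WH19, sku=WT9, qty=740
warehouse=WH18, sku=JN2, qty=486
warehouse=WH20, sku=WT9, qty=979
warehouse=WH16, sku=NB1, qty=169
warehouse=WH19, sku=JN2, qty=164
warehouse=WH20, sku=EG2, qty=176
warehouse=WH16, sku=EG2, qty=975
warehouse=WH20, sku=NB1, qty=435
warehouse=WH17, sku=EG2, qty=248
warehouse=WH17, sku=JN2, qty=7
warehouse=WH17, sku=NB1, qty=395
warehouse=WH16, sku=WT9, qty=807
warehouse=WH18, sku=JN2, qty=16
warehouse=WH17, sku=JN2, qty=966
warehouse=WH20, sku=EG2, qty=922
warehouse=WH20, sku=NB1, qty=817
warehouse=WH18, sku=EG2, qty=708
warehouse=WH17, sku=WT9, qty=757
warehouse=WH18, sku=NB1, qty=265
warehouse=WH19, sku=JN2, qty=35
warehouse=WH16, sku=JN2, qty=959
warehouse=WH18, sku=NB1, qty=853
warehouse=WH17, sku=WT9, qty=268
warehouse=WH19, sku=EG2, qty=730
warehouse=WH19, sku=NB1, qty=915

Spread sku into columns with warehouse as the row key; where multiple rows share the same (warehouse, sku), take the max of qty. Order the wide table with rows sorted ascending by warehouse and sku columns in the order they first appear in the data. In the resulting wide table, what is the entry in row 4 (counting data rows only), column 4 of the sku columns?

730

With rows sorted ascending by warehouse, row 4 is warehouse=WH19. sku columns in first-appearance order: WT9, JN2, NB1, EG2; column 4 is EG2.
Long rows with warehouse=WH19, sku=EG2: max(450, 730) = 730.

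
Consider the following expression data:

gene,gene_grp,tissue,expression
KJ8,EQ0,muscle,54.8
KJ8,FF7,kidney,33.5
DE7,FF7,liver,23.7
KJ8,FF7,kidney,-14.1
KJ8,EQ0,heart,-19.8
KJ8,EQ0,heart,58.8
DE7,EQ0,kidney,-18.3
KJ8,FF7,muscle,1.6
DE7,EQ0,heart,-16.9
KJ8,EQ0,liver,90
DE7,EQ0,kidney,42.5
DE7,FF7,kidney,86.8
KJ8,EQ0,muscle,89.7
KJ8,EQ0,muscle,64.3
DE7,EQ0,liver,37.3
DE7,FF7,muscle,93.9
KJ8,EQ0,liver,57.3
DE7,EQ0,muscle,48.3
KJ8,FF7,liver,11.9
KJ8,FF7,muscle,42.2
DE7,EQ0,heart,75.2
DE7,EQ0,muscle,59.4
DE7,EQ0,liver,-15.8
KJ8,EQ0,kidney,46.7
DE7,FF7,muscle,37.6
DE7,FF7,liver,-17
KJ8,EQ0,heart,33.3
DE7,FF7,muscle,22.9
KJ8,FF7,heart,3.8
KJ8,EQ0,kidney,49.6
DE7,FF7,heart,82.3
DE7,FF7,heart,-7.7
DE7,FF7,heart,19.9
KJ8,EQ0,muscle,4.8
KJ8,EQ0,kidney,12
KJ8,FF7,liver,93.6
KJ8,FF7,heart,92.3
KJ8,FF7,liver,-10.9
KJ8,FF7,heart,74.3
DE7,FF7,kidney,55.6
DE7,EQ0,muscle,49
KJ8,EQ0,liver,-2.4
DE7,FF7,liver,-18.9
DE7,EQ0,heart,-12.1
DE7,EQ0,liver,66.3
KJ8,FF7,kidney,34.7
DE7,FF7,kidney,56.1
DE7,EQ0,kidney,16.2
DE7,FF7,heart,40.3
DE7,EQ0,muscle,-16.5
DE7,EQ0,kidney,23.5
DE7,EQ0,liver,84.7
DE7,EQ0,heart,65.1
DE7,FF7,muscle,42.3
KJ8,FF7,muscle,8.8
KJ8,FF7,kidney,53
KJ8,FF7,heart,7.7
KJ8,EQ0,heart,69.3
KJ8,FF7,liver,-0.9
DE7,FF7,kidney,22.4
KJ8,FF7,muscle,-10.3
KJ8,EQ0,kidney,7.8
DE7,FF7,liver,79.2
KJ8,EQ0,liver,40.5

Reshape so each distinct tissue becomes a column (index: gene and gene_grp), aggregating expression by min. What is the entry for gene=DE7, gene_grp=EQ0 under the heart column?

Rows with gene=DE7, gene_grp=EQ0 and tissue=heart: expression values are -16.9, 75.2, -12.1, 65.1.
min(-16.9, 75.2, -12.1, 65.1) = -16.9.

-16.9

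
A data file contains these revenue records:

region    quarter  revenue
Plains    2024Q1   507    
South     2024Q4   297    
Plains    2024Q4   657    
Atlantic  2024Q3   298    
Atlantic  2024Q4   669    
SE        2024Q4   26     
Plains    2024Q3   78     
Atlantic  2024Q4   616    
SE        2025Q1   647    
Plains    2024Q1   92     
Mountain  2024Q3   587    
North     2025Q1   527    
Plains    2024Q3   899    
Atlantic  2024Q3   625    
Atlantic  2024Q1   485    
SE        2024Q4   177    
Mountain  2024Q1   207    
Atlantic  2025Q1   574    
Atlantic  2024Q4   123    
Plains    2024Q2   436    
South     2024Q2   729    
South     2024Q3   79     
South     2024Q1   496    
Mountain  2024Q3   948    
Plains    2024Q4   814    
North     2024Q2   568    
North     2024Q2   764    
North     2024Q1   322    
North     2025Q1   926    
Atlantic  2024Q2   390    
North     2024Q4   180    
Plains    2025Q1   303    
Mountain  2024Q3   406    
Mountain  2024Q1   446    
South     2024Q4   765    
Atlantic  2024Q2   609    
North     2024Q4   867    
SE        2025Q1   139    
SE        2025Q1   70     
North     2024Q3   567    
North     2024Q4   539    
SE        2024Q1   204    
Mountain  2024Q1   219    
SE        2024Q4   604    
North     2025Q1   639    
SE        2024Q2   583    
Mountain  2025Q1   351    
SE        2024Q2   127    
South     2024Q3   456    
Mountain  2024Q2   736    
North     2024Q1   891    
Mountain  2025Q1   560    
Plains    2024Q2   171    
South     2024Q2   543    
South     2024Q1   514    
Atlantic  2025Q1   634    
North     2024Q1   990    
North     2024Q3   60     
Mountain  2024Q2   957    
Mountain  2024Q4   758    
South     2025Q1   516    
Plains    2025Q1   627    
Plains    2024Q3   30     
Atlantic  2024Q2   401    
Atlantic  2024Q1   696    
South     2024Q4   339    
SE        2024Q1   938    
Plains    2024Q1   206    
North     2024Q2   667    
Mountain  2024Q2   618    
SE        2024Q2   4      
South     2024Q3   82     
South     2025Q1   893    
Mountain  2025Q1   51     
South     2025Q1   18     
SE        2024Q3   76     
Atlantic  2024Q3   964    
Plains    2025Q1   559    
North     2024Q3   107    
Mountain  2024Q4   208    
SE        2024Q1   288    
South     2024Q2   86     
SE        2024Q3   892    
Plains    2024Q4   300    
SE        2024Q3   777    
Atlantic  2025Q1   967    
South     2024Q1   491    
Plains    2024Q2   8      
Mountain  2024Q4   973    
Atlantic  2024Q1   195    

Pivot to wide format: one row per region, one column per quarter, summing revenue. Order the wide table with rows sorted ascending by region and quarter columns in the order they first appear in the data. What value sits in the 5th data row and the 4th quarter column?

856

With rows sorted ascending by region, row 5 is region=SE. quarter columns in first-appearance order: 2024Q1, 2024Q4, 2024Q3, 2025Q1, 2024Q2; column 4 is 2025Q1.
Long rows with region=SE, quarter=2025Q1: 647 + 139 + 70 = 856.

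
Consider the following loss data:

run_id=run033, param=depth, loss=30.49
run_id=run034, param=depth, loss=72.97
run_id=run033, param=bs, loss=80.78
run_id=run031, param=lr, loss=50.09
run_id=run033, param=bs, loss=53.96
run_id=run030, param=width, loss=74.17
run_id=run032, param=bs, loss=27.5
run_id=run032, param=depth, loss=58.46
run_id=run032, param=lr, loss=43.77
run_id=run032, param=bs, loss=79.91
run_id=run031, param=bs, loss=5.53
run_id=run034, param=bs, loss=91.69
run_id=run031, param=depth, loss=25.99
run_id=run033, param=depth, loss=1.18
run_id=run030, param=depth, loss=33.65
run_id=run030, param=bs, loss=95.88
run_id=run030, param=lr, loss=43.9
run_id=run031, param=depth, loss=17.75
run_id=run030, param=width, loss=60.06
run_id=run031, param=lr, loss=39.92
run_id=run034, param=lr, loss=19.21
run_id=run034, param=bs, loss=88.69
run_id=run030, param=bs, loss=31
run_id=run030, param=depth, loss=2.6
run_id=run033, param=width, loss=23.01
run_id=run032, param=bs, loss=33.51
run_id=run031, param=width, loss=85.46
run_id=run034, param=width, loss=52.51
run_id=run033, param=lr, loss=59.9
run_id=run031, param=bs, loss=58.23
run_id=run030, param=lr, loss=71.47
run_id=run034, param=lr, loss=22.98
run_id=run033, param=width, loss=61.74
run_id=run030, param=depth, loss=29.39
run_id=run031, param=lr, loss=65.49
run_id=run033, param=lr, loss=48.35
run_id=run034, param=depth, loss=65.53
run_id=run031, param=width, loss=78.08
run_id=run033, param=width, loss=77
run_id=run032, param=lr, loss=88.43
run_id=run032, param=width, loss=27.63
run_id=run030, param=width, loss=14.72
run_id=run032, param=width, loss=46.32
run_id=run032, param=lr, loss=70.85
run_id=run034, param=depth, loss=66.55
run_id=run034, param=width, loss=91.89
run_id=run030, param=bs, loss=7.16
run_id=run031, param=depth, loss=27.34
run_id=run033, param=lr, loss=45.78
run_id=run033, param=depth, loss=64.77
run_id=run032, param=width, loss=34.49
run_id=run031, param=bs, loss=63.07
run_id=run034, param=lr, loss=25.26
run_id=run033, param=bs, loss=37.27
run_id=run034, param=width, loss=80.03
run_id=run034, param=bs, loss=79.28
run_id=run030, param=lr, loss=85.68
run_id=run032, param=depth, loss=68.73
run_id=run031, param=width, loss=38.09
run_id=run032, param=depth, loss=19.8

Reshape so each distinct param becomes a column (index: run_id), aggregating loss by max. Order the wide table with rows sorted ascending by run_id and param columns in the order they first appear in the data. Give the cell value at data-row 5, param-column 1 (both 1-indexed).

With rows sorted ascending by run_id, row 5 is run_id=run034. param columns in first-appearance order: depth, bs, lr, width; column 1 is depth.
Long rows with run_id=run034, param=depth: max(72.97, 65.53, 66.55) = 72.97.

72.97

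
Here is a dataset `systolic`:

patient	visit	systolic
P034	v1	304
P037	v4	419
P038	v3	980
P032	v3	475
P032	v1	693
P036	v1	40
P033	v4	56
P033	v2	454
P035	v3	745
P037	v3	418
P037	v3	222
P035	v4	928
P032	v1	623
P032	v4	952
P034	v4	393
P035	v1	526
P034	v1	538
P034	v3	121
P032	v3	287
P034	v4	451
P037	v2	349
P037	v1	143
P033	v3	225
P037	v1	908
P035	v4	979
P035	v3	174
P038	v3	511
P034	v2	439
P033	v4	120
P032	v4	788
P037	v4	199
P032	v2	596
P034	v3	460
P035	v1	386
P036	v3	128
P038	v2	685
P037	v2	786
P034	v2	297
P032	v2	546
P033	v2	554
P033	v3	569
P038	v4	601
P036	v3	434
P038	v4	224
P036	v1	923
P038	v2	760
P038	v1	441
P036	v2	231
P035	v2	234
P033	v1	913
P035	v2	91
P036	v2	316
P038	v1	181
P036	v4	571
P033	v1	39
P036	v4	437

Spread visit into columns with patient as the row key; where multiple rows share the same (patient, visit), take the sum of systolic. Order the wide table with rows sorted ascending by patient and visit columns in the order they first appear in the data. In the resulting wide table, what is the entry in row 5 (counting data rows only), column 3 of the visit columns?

562

With rows sorted ascending by patient, row 5 is patient=P036. visit columns in first-appearance order: v1, v4, v3, v2; column 3 is v3.
Long rows with patient=P036, visit=v3: 128 + 434 = 562.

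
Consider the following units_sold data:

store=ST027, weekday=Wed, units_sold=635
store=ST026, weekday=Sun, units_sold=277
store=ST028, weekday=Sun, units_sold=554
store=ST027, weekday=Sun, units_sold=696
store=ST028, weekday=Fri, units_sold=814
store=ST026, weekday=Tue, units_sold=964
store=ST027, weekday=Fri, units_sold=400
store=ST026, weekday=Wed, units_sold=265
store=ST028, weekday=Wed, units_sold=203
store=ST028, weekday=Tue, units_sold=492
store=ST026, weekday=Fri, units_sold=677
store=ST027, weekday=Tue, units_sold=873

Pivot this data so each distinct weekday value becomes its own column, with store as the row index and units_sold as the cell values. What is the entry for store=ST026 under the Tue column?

964

Wide layout: rows indexed by store, columns are the 4 distinct weekday values (Wed, Sun, Fri, Tue).
Cell (store=ST026, weekday=Tue) draws from the long row where store=ST026 and weekday=Tue, which has units_sold=964.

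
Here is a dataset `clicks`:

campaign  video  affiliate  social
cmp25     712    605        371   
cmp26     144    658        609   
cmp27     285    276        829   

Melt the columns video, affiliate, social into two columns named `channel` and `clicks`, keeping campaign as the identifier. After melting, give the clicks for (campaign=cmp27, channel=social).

829

Unpivoting turns each (campaign, wide-column) pair into one long row.
The wide cell at row cmp27, column social holds 829, so the long row (cmp27, social) has clicks=829.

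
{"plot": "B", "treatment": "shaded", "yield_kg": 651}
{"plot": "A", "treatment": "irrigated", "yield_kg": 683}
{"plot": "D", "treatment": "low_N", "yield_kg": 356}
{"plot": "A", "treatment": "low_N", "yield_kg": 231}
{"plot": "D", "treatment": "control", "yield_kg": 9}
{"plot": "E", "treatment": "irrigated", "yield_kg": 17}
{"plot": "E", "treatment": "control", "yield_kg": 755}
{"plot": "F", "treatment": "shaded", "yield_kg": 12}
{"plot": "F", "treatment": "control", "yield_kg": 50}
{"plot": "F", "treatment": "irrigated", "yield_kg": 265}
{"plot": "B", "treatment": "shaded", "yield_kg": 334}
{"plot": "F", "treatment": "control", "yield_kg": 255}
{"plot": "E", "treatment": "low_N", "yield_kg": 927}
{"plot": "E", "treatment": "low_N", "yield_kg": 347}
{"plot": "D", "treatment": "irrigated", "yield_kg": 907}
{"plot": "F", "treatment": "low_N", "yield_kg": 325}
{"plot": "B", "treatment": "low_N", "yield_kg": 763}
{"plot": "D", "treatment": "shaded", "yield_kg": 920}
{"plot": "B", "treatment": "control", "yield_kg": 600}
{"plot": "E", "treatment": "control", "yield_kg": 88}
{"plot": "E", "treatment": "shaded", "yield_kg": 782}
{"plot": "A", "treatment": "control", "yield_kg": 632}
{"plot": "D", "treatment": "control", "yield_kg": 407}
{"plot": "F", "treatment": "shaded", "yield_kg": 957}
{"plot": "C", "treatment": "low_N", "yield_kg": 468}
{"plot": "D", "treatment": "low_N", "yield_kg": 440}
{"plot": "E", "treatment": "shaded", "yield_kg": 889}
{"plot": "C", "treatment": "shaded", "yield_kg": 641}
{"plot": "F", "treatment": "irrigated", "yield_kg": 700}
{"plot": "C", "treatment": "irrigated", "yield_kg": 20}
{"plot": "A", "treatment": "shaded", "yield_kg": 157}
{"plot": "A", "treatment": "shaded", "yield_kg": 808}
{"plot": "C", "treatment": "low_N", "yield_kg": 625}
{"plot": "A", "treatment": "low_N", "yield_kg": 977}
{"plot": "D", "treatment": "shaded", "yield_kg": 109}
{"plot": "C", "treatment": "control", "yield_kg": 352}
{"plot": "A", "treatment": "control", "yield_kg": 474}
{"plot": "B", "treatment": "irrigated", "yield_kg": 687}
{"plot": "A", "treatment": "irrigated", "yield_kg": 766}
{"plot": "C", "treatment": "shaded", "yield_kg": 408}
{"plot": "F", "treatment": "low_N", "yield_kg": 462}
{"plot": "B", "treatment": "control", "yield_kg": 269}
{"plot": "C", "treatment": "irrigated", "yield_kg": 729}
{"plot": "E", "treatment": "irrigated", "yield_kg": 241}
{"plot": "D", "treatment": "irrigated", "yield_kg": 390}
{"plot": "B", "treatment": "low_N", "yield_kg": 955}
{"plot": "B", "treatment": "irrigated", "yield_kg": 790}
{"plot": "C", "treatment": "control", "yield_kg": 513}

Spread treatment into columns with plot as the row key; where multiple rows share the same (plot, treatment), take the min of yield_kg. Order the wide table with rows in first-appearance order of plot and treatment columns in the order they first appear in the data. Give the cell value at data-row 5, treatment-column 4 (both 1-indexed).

50

With rows in first-appearance order of plot, row 5 is plot=F. treatment columns in first-appearance order: shaded, irrigated, low_N, control; column 4 is control.
Long rows with plot=F, treatment=control: min(50, 255) = 50.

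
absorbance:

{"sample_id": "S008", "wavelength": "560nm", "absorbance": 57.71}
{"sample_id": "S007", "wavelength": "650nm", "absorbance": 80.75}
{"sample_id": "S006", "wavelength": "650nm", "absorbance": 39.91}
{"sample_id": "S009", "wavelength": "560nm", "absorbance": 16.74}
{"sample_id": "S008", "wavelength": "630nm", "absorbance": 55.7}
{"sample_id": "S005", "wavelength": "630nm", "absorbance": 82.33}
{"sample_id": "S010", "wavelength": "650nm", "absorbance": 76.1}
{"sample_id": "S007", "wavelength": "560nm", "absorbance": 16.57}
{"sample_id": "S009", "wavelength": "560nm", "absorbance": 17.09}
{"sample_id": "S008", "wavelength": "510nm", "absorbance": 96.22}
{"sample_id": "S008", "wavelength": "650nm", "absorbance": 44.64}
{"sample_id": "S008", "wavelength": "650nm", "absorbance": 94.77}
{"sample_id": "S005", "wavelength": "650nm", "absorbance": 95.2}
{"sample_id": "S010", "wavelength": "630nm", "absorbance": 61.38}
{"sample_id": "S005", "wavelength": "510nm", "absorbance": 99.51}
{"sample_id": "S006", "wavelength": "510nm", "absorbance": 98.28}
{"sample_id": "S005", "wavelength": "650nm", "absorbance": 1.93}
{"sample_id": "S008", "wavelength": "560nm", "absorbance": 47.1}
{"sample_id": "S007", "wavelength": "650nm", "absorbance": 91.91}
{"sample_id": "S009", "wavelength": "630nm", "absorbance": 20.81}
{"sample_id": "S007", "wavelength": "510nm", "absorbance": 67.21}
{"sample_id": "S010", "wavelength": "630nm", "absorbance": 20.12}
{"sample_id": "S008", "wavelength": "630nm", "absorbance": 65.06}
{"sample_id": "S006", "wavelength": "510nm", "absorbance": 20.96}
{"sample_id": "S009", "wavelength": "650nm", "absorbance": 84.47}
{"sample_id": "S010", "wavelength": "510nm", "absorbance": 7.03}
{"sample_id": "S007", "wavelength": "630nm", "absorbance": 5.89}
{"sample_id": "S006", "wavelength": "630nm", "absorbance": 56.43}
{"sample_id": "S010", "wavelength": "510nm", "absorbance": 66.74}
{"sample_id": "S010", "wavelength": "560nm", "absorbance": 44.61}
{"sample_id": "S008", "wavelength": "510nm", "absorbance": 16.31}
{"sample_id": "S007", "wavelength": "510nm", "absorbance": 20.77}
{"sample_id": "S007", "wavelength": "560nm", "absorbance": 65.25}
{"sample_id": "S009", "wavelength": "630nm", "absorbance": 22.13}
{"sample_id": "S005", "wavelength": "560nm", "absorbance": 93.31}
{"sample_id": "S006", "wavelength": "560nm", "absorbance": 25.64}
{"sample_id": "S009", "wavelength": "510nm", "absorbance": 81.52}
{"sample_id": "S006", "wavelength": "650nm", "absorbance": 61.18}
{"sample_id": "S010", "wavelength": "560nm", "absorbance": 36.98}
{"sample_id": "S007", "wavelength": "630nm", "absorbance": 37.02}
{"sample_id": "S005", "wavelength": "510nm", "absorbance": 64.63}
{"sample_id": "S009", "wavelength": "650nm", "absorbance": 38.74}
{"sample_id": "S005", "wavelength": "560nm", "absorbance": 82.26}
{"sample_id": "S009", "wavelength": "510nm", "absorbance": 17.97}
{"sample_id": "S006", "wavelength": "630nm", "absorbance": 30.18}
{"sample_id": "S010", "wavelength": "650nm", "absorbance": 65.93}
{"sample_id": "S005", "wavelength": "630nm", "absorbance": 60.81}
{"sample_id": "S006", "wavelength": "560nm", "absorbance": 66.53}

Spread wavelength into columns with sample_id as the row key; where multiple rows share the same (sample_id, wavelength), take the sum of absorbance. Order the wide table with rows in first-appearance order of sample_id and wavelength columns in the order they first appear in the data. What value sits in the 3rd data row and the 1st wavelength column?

92.17

With rows in first-appearance order of sample_id, row 3 is sample_id=S006. wavelength columns in first-appearance order: 560nm, 650nm, 630nm, 510nm; column 1 is 560nm.
Long rows with sample_id=S006, wavelength=560nm: 25.64 + 66.53 = 92.17.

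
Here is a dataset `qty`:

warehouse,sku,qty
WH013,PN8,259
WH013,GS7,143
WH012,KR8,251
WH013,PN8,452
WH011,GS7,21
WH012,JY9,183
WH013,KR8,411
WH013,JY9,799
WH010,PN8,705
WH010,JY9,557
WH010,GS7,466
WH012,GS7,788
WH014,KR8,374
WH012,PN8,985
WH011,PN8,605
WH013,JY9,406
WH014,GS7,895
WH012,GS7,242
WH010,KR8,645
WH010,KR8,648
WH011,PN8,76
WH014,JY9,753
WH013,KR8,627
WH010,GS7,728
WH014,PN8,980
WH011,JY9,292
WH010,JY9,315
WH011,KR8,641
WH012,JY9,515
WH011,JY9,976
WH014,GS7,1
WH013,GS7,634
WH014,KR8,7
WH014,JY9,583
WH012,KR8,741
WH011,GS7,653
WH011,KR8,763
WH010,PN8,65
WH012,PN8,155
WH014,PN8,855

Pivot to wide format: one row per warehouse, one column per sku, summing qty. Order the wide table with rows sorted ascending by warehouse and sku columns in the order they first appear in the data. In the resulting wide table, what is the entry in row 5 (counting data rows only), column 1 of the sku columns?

1835

With rows sorted ascending by warehouse, row 5 is warehouse=WH014. sku columns in first-appearance order: PN8, GS7, KR8, JY9; column 1 is PN8.
Long rows with warehouse=WH014, sku=PN8: 980 + 855 = 1835.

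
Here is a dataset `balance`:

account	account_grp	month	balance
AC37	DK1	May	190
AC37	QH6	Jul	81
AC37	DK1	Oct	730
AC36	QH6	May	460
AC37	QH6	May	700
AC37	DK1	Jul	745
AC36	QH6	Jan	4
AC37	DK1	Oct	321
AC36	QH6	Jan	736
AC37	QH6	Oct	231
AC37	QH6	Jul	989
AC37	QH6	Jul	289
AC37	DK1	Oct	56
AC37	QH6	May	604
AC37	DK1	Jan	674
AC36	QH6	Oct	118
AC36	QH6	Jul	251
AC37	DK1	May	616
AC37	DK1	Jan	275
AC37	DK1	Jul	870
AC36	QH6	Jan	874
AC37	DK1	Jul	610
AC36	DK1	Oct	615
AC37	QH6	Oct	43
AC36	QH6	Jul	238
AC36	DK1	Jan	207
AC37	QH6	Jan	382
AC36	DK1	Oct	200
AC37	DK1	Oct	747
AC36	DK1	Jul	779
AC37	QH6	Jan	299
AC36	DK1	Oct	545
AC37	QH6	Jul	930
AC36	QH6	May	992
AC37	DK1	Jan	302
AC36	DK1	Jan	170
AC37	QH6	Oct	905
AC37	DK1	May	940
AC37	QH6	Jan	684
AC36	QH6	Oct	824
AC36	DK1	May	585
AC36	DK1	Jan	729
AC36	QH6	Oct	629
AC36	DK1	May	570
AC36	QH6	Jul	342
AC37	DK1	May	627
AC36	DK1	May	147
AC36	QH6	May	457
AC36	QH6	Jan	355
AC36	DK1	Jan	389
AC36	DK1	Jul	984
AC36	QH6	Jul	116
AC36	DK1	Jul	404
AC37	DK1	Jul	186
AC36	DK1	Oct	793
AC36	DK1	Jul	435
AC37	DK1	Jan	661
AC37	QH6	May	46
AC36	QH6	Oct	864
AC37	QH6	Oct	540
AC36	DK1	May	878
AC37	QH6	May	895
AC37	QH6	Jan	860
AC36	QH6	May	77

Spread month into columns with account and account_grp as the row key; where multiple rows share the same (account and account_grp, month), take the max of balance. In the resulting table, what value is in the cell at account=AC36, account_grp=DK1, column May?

878

Rows with account=AC36, account_grp=DK1 and month=May: balance values are 585, 570, 147, 878.
max(585, 570, 147, 878) = 878.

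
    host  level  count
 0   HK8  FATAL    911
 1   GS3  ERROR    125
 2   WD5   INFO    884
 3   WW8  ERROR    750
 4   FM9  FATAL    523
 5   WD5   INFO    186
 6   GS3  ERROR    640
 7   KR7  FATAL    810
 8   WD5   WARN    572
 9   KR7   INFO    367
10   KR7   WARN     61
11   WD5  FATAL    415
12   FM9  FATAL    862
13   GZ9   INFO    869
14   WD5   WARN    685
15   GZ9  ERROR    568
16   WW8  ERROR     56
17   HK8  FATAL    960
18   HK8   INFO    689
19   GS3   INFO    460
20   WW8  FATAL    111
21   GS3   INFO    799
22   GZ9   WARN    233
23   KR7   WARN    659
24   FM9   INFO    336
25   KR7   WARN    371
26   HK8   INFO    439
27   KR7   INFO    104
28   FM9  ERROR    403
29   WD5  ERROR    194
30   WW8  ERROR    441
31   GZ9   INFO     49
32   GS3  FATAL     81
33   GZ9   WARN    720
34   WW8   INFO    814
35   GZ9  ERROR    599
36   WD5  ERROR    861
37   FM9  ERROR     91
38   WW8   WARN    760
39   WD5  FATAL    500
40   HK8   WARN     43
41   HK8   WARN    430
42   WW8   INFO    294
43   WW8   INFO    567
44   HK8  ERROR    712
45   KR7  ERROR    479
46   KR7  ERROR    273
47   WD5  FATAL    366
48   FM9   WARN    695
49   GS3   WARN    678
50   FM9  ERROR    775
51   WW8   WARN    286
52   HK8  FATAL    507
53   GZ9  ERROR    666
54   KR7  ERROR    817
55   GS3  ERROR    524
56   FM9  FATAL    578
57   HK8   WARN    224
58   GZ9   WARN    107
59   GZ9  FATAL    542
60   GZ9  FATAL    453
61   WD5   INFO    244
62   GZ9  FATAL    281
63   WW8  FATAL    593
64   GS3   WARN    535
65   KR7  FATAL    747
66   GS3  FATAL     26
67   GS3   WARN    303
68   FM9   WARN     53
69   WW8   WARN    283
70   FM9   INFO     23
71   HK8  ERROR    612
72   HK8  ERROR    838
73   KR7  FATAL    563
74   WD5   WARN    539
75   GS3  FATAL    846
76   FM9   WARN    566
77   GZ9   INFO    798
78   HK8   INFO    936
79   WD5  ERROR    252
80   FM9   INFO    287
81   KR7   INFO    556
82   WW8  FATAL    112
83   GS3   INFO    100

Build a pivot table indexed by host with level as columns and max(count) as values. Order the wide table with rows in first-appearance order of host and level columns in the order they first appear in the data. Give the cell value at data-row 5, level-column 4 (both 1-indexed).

With rows in first-appearance order of host, row 5 is host=FM9. level columns in first-appearance order: FATAL, ERROR, INFO, WARN; column 4 is WARN.
Long rows with host=FM9, level=WARN: max(695, 53, 566) = 695.

695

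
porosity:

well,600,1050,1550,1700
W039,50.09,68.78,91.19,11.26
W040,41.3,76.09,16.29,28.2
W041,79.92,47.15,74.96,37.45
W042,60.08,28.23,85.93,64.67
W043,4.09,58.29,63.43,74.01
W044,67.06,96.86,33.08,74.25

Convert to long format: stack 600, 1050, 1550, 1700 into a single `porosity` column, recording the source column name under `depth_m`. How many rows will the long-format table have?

6 well values × 4 melted columns = 24 rows.

24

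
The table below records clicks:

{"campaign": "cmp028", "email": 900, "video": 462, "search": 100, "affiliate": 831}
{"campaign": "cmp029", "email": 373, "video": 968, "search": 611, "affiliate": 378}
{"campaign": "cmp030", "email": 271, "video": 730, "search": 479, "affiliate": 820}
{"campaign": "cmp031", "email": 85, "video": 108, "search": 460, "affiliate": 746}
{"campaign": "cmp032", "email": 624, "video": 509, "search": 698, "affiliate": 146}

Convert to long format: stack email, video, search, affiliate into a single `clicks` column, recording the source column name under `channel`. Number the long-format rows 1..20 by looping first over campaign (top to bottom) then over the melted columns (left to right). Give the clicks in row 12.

820

20 rows total (5 × 4). Row 12: index ⌊(12-1)/4⌋ = 2 into campaign → cmp030; (12-1) mod 4 = 3 into the melted columns → affiliate.
So row 12 is (cmp030, affiliate, 820); clicks = 820.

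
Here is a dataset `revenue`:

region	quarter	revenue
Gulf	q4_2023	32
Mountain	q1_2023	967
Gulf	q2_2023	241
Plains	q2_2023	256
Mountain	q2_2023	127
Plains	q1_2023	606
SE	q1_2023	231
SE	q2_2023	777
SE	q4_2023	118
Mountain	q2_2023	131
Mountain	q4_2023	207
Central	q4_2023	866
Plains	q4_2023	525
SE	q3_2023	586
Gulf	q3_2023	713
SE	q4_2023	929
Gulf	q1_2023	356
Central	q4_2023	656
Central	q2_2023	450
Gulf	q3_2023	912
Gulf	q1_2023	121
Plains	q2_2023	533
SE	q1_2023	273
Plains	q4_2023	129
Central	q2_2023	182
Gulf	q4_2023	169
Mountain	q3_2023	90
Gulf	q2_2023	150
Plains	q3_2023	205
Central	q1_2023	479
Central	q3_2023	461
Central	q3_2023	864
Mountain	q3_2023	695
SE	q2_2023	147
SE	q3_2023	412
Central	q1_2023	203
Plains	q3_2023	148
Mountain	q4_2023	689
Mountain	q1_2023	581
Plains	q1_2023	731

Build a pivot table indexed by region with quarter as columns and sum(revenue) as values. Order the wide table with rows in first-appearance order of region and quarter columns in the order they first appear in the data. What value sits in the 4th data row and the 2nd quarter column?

504

With rows in first-appearance order of region, row 4 is region=SE. quarter columns in first-appearance order: q4_2023, q1_2023, q2_2023, q3_2023; column 2 is q1_2023.
Long rows with region=SE, quarter=q1_2023: 231 + 273 = 504.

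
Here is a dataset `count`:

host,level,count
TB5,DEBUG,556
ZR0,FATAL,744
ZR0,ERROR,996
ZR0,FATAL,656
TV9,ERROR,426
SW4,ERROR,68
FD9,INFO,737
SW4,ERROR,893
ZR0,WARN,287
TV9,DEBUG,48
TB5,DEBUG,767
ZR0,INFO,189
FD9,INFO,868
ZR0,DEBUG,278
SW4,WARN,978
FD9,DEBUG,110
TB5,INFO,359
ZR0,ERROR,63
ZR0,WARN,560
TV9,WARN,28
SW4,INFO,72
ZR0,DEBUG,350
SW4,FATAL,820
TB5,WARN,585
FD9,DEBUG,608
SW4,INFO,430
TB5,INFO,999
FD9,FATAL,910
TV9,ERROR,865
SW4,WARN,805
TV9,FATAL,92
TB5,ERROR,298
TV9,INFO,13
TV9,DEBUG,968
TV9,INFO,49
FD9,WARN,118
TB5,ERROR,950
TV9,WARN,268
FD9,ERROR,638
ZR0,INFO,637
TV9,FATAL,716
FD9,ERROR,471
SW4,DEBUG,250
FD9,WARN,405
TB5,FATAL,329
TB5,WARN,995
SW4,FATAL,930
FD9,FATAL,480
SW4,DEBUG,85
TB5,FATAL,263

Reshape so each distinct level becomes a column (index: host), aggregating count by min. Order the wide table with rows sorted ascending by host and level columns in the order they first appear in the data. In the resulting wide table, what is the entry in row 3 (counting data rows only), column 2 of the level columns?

263

With rows sorted ascending by host, row 3 is host=TB5. level columns in first-appearance order: DEBUG, FATAL, ERROR, INFO, WARN; column 2 is FATAL.
Long rows with host=TB5, level=FATAL: min(329, 263) = 263.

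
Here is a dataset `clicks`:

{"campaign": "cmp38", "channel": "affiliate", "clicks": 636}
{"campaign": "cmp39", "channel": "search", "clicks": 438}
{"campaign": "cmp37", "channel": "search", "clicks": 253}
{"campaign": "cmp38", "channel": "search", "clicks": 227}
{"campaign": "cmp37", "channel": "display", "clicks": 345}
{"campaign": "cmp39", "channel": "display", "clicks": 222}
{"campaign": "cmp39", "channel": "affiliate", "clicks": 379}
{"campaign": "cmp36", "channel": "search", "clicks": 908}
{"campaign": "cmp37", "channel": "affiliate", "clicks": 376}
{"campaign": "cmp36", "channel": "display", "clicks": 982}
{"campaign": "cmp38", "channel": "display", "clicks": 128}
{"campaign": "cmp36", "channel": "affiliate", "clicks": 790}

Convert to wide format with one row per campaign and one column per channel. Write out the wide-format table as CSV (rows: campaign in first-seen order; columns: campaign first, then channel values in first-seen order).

campaign,affiliate,search,display
cmp38,636,227,128
cmp39,379,438,222
cmp37,376,253,345
cmp36,790,908,982

Columns: campaign plus the 3 distinct channel values (affiliate, search, display).
For example, row cmp38 column affiliate takes clicks=636 from the long row (cmp38, affiliate).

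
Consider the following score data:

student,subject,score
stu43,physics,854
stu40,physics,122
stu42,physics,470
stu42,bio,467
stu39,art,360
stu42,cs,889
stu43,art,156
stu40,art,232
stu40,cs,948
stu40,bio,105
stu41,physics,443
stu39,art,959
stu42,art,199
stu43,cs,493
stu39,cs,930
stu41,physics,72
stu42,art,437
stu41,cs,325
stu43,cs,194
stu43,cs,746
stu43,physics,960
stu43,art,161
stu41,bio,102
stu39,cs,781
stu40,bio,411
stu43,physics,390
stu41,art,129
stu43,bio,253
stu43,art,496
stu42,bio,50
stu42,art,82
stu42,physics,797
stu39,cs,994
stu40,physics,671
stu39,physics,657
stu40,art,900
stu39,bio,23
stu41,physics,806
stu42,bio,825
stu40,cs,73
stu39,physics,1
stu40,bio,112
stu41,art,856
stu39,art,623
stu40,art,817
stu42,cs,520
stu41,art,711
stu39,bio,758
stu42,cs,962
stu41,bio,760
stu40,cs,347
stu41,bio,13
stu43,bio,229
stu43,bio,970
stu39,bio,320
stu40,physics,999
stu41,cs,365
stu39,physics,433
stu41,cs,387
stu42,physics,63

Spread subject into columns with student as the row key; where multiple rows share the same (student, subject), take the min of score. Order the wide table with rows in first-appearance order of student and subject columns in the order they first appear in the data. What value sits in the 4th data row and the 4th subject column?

With rows in first-appearance order of student, row 4 is student=stu39. subject columns in first-appearance order: physics, bio, art, cs; column 4 is cs.
Long rows with student=stu39, subject=cs: min(930, 781, 994) = 781.

781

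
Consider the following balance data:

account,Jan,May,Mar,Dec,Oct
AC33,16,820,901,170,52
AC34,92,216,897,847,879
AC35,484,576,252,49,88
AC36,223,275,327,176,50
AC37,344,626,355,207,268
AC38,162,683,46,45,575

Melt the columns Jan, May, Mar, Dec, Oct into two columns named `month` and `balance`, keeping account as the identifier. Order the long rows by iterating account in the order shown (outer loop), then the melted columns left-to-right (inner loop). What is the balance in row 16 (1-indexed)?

223

30 rows total (6 × 5). Row 16: index ⌊(16-1)/5⌋ = 3 into account → AC36; (16-1) mod 5 = 0 into the melted columns → Jan.
So row 16 is (AC36, Jan, 223); balance = 223.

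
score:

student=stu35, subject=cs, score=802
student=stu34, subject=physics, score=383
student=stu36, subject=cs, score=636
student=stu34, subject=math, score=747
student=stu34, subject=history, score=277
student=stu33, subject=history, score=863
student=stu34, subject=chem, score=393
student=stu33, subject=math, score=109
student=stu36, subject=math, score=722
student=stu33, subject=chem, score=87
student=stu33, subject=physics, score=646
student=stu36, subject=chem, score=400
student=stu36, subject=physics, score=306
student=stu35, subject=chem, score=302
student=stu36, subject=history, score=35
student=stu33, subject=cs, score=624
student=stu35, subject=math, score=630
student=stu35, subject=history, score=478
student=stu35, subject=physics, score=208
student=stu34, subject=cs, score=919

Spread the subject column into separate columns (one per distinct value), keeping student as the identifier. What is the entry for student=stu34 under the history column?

277

Wide layout: rows indexed by student, columns are the 5 distinct subject values (cs, physics, math, history, chem).
Cell (student=stu34, subject=history) draws from the long row where student=stu34 and subject=history, which has score=277.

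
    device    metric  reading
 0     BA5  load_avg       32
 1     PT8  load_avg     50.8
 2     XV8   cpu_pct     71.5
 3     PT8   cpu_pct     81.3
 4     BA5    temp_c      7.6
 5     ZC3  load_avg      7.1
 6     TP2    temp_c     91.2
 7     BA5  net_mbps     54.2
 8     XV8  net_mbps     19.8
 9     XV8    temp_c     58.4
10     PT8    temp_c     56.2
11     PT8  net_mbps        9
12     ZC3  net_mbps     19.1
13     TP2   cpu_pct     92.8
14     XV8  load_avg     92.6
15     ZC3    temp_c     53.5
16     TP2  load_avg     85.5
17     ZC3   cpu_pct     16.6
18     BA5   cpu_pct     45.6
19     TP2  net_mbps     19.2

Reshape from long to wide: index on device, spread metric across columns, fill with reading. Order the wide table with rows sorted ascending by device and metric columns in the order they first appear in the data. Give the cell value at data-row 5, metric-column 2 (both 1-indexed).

With rows sorted ascending by device, row 5 is device=ZC3. metric columns in first-appearance order: load_avg, cpu_pct, temp_c, net_mbps; column 2 is cpu_pct.
Long rows with device=ZC3, metric=cpu_pct: reading = 16.6.

16.6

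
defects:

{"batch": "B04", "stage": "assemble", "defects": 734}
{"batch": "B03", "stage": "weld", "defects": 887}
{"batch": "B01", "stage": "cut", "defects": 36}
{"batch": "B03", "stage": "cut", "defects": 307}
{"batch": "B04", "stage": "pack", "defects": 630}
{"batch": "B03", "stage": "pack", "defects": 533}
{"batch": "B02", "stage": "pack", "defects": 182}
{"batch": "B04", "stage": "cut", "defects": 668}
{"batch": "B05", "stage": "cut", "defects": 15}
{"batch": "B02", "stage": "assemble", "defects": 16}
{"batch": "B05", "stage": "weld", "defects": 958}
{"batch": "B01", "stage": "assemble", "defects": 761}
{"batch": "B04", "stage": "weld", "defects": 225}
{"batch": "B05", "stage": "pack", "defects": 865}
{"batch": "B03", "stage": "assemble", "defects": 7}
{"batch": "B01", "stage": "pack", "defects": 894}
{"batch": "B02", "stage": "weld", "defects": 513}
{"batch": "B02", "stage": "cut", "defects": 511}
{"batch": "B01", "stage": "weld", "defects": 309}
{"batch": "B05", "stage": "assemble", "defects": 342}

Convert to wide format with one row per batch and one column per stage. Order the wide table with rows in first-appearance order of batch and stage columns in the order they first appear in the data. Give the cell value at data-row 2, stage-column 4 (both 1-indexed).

533

With rows in first-appearance order of batch, row 2 is batch=B03. stage columns in first-appearance order: assemble, weld, cut, pack; column 4 is pack.
Long rows with batch=B03, stage=pack: defects = 533.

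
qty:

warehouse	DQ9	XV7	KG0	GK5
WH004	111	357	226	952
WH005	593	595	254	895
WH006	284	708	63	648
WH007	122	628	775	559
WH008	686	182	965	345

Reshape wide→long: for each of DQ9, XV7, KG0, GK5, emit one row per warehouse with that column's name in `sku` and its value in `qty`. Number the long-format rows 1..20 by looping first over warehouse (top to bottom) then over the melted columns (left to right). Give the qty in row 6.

595

20 rows total (5 × 4). Row 6: index ⌊(6-1)/4⌋ = 1 into warehouse → WH005; (6-1) mod 4 = 1 into the melted columns → XV7.
So row 6 is (WH005, XV7, 595); qty = 595.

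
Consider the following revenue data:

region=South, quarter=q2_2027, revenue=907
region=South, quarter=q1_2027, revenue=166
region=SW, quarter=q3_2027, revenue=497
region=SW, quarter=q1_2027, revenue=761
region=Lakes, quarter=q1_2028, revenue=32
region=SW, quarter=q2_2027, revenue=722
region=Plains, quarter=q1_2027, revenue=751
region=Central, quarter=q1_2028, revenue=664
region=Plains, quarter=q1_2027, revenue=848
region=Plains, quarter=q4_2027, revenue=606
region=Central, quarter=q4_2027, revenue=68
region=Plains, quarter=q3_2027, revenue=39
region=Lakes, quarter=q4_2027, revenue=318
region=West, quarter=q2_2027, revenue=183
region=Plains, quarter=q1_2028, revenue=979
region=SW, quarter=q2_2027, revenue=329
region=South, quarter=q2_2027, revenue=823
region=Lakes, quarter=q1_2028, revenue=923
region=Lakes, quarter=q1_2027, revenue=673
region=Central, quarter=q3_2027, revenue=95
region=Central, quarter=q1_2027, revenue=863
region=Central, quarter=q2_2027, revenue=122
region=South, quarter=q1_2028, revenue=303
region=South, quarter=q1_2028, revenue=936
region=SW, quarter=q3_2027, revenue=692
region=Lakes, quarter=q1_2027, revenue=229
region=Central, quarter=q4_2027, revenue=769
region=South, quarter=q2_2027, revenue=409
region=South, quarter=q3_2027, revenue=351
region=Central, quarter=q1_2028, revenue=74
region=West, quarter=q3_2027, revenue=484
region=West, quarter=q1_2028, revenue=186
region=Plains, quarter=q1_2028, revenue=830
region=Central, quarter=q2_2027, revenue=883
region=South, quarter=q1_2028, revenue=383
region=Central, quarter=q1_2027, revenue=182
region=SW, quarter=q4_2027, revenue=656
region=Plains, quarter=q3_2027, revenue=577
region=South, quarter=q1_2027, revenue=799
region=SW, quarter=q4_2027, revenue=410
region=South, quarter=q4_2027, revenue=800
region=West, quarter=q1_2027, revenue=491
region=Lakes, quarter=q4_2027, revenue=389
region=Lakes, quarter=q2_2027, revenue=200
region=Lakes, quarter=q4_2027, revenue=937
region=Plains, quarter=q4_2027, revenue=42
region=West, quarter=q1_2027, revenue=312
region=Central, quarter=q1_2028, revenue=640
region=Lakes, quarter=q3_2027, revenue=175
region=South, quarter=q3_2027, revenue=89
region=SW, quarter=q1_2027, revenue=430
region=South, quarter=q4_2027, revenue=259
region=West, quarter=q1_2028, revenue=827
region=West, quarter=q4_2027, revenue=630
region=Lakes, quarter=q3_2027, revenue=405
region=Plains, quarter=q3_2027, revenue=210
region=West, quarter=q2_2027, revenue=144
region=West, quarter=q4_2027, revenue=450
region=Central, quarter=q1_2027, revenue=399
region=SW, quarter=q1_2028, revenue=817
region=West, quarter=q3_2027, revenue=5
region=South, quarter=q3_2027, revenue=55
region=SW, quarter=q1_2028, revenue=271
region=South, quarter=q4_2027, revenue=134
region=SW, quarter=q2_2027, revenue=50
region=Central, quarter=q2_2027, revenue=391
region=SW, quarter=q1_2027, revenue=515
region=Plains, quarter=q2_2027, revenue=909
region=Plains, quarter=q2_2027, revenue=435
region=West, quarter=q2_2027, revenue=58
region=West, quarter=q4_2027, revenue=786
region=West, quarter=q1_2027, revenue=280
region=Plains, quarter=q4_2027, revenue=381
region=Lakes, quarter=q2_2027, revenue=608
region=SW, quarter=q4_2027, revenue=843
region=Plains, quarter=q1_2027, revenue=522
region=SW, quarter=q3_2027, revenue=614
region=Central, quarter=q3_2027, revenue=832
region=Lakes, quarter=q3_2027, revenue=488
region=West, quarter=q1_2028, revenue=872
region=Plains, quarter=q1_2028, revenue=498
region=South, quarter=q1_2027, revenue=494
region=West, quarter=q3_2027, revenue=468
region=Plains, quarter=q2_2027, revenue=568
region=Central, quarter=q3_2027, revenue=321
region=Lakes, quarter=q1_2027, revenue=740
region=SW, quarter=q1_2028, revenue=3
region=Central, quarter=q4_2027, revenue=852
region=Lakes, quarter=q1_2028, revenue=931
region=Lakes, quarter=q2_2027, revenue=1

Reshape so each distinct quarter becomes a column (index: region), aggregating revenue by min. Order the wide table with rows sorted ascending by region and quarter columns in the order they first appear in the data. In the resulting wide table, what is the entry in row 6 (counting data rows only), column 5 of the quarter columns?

450

With rows sorted ascending by region, row 6 is region=West. quarter columns in first-appearance order: q2_2027, q1_2027, q3_2027, q1_2028, q4_2027; column 5 is q4_2027.
Long rows with region=West, quarter=q4_2027: min(630, 450, 786) = 450.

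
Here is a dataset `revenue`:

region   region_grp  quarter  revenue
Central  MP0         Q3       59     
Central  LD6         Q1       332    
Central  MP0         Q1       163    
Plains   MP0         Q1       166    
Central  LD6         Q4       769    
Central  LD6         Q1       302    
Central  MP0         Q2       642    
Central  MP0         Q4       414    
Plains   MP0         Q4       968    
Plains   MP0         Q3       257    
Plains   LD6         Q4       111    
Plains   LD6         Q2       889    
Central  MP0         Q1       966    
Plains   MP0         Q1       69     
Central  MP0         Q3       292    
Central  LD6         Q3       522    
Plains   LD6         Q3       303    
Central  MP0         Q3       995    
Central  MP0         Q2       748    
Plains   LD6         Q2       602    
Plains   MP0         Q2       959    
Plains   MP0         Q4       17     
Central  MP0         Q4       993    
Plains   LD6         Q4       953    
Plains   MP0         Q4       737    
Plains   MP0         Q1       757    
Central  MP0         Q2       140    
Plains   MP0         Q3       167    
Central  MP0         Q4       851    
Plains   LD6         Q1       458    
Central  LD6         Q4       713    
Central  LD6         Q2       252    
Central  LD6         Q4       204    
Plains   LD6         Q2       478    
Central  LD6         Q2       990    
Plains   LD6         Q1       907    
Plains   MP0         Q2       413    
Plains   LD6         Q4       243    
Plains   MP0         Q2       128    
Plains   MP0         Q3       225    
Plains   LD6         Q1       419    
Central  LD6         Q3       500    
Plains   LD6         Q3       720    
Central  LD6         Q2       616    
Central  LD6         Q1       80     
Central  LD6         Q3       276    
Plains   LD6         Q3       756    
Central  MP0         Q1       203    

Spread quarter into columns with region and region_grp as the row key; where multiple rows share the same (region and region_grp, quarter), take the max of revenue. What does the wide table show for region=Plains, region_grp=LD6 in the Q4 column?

Rows with region=Plains, region_grp=LD6 and quarter=Q4: revenue values are 111, 953, 243.
max(111, 953, 243) = 953.

953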